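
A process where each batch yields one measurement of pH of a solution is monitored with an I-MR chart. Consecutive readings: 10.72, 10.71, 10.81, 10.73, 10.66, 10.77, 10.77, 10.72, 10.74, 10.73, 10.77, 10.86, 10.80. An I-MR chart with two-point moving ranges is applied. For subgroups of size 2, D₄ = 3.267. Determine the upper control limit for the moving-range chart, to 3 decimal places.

Moving ranges: 0.01, 0.10, 0.08, 0.07, 0.11, 0.00, 0.05, 0.02, 0.01, 0.04, 0.09, 0.06; M̄R̄ = 0.6400 / 12 = 0.0533
UCL_MR = D₄·M̄R̄ = 3.267 × 0.0533 = 0.1742

0.174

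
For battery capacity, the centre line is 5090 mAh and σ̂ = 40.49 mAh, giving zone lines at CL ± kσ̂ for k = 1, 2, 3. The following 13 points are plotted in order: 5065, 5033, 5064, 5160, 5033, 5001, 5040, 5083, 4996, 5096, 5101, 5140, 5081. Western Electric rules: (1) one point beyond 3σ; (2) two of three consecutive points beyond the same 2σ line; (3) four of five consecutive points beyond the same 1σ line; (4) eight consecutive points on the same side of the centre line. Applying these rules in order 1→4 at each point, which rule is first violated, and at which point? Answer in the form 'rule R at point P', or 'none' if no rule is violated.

rule 3 at point 9

Zone of each point (C = within 1σ̂, B = 1σ̂–2σ̂, A = 2σ̂–3σ̂, * = beyond 3σ̂; sign = side of CL): 1:-C, 2:-B, 3:-C, 4:+B, 5:-B, 6:-A, 7:-B, 8:-C, 9:-A, 10:+C, 11:+C, 12:+B, 13:-C
Rule 3 (four of five consecutive points beyond the same 1σ limit) is satisfied at point 9.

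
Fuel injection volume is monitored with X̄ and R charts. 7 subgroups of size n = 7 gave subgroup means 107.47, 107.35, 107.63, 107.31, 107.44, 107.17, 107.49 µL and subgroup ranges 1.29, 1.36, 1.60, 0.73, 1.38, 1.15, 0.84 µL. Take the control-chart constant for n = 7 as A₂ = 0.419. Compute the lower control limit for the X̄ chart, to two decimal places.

X̄̄ = (107.47 + 107.35 + 107.63 + 107.31 + 107.44 + 107.17 + 107.49) / 7 = 751.8600 / 7 = 107.4086
R̄ = (1.29 + 1.36 + 1.60 + 0.73 + 1.38 + 1.15 + 0.84) / 7 = 8.3500 / 7 = 1.1929
LCL = X̄̄ − A₂·R̄ = 107.4086 − 0.419 × 1.1929 = 106.9088

106.91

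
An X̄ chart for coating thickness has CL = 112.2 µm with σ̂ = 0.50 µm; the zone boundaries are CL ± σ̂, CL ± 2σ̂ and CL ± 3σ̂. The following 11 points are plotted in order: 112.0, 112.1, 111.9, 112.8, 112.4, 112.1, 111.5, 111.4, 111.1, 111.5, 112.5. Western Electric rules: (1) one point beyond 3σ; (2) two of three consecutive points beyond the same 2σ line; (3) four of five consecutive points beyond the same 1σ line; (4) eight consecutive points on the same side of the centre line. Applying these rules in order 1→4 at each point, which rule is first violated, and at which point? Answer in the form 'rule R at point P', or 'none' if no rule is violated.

Zone of each point (C = within 1σ̂, B = 1σ̂–2σ̂, A = 2σ̂–3σ̂, * = beyond 3σ̂; sign = side of CL): 1:-C, 2:-C, 3:-C, 4:+B, 5:+C, 6:-C, 7:-B, 8:-B, 9:-A, 10:-B, 11:+C
Rule 3 (four of five consecutive points beyond the same 1σ limit) is satisfied at point 10.

rule 3 at point 10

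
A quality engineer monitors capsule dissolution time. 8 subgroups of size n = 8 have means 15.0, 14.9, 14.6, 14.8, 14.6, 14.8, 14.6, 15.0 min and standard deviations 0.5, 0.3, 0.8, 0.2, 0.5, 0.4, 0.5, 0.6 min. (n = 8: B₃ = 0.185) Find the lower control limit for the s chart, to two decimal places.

s̄ = (0.5 + 0.3 + 0.8 + 0.2 + 0.5 + 0.4 + 0.5 + 0.6) / 8 = 0.4750
LCL_s = B₃·s̄ = 0.185 × 0.4750 = 0.0879

0.09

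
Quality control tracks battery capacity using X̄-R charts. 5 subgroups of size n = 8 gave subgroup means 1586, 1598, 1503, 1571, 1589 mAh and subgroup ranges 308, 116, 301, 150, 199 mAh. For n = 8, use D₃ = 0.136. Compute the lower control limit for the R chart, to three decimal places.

29.213

R̄ = (308 + 116 + 301 + 150 + 199) / 5 = 1074.0000 / 5 = 214.8000
LCL_R = D₃·R̄ = 0.136 × 214.8000 = 29.2128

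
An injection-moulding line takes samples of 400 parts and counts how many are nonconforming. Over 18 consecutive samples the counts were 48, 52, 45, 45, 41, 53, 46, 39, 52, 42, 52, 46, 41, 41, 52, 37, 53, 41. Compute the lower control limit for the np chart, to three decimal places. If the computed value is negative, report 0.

26.768

p̄ = Σdᵢ / (k·n) = 826 / (18 × 400) = 0.11472
LCL = np̄ − 3·√(np̄(1−p̄)) = 45.8889 − 3 × 6.3737 = 26.7677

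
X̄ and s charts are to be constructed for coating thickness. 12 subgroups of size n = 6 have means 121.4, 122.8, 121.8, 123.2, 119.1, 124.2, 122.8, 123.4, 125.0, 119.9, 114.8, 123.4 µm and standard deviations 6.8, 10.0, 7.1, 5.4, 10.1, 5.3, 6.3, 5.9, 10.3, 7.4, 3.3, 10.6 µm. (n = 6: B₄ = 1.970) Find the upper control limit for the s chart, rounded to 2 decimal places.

s̄ = (6.8 + 10.0 + 7.1 + 5.4 + 10.1 + 5.3 + 6.3 + 5.9 + 10.3 + 7.4 + 3.3 + 10.6) / 12 = 7.3750
UCL_s = B₄·s̄ = 1.970 × 7.3750 = 14.5288

14.53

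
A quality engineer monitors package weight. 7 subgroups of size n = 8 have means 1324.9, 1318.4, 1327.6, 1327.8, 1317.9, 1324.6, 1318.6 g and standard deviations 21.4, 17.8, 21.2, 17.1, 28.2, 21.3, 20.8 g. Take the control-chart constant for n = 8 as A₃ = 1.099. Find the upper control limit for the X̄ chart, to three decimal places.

1346.033

X̄̄ = (1324.9 + 1318.4 + 1327.6 + 1327.8 + 1317.9 + 1324.6 + 1318.6) / 7 = 1322.8286
s̄ = (21.4 + 17.8 + 21.2 + 17.1 + 28.2 + 21.3 + 20.8) / 7 = 21.1143
UCL = X̄̄ + A₃·s̄ = 1322.8286 + 1.099 × 21.1143 = 1346.0332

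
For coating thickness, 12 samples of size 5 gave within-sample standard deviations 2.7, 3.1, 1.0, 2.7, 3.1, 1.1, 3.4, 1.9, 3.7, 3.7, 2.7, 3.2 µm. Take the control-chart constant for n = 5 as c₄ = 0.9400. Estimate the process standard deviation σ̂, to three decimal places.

s̄ = (2.7 + 3.1 + 1.0 + 2.7 + 3.1 + 1.1 + 3.4 + 1.9 + 3.7 + 3.7 + 2.7 + 3.2) / 12 = 2.6917
σ̂ = s̄ / c₄ = 2.6917 / 0.9400 = 2.8635

2.863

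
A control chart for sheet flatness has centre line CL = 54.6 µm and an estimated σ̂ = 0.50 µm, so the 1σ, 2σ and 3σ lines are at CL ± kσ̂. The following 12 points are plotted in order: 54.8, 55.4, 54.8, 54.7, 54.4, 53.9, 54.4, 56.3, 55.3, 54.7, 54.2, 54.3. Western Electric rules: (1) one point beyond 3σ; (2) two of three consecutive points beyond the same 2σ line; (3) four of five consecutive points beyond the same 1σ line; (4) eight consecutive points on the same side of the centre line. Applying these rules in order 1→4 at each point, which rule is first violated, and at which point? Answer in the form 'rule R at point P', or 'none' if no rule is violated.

rule 1 at point 8

Zone of each point (C = within 1σ̂, B = 1σ̂–2σ̂, A = 2σ̂–3σ̂, * = beyond 3σ̂; sign = side of CL): 1:+C, 2:+B, 3:+C, 4:+C, 5:-C, 6:-B, 7:-C, 8:+*, 9:+B, 10:+C, 11:-C, 12:-C
Rule 1 (one point beyond the 3σ limits) is satisfied at point 8.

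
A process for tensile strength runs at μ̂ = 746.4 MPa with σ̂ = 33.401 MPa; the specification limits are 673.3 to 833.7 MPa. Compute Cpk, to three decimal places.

0.730

Cpu = (USL − μ̂) / (3σ̂) = (833.7 − 746.4) / (3 × 33.401) = 0.8712; Cpl = (μ̂ − LSL) / (3σ̂) = (746.4 − 673.3) / (3 × 33.401) = 0.7295; Cpk = min(Cpu, Cpl) = 0.7295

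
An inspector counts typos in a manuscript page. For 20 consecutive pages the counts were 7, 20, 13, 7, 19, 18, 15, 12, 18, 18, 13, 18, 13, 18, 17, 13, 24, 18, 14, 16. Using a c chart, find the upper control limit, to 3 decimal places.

27.380

c̄ = (7 + 20 + 13 + 7 + 19 + 18 + 15 + 12 + 18 + 18 + 13 + 18 + 13 + 18 + 17 + 13 + 24 + 18 + 14 + 16) / 20 = 311 / 20 = 15.5500
UCL = c̄ + 3√c̄ = 15.5500 + 3 × √15.5500 = 15.5500 + 3 × 3.9433 = 27.3800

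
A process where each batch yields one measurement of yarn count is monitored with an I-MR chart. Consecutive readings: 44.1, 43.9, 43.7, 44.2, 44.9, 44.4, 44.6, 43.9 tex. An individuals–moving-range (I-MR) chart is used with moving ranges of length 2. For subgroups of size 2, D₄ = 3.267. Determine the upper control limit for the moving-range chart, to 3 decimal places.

1.400

Moving ranges: 0.2, 0.2, 0.5, 0.7, 0.5, 0.2, 0.7; M̄R̄ = 3.0000 / 7 = 0.4286
UCL_MR = D₄·M̄R̄ = 3.267 × 0.4286 = 1.4001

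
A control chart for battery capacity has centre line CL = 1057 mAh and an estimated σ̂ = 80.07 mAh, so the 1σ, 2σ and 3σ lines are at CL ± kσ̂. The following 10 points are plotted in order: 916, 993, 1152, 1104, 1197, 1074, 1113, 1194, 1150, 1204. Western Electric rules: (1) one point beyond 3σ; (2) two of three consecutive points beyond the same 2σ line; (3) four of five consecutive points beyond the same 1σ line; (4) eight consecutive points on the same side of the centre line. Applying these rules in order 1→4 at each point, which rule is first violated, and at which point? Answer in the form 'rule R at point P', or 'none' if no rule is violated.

rule 4 at point 10

Zone of each point (C = within 1σ̂, B = 1σ̂–2σ̂, A = 2σ̂–3σ̂, * = beyond 3σ̂; sign = side of CL): 1:-B, 2:-C, 3:+B, 4:+C, 5:+B, 6:+C, 7:+C, 8:+B, 9:+B, 10:+B
Rule 4 (eight consecutive points on the same side of the centre line) is satisfied at point 10.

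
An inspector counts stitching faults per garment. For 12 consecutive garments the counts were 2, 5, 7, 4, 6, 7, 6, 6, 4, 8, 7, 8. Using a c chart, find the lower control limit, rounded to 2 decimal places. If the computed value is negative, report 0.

0.00

c̄ = (2 + 5 + 7 + 4 + 6 + 7 + 6 + 6 + 4 + 8 + 7 + 8) / 12 = 70 / 12 = 5.8333
LCL = c̄ − 3√c̄ = 5.8333 − 3 × 2.4152 = -1.4124 → 0 (cannot be negative)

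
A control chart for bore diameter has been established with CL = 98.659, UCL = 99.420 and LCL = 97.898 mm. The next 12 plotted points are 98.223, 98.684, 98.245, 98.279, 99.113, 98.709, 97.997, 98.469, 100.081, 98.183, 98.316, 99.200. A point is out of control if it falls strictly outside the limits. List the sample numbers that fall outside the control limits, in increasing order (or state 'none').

Compare each point to [97.898, 99.420]: sample 9 = 100.081 > UCL.

9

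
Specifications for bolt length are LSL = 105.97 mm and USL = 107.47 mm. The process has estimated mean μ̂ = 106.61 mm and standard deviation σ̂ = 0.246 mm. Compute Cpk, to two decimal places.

Cpu = (USL − μ̂) / (3σ̂) = (107.47 − 106.61) / (3 × 0.246) = 1.1653; Cpl = (μ̂ − LSL) / (3σ̂) = (106.61 − 105.97) / (3 × 0.246) = 0.8672; Cpk = min(Cpu, Cpl) = 0.8672

0.87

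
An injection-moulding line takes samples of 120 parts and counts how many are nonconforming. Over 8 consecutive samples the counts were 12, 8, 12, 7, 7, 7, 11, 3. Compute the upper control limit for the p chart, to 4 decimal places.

p̄ = Σdᵢ / (k·n) = 67 / (8 × 120) = 0.06979
UCL = p̄ + 3·√(p̄(1−p̄)/n) = 0.06979 + 3 × √(0.06979×0.93021/120) = 0.06979 + 3 × 0.02326 = 0.13957

0.1396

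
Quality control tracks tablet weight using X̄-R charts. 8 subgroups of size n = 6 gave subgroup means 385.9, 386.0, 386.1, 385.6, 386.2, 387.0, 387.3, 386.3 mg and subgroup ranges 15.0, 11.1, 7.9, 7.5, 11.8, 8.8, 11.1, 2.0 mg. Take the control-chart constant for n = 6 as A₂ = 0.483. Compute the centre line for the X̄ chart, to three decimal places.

X̄̄ = (385.9 + 386.0 + 386.1 + 385.6 + 386.2 + 387.0 + 387.3 + 386.3) / 8 = 3090.4000 / 8 = 386.3000
CL = X̄̄ = 386.3000

386.300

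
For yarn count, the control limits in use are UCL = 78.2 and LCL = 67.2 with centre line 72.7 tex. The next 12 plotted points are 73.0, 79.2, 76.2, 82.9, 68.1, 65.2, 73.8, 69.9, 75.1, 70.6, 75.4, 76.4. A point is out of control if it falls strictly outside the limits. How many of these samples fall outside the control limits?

3

Compare each point to [67.2, 78.2]: sample 2 = 79.2 > UCL; sample 4 = 82.9 > UCL; sample 6 = 65.2 < LCL.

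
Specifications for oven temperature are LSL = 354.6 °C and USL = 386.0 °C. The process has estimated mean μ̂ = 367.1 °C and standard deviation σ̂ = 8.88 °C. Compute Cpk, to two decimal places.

0.47

Cpu = (USL − μ̂) / (3σ̂) = (386.0 − 367.1) / (3 × 8.88) = 0.7095; Cpl = (μ̂ − LSL) / (3σ̂) = (367.1 − 354.6) / (3 × 8.88) = 0.4692; Cpk = min(Cpu, Cpl) = 0.4692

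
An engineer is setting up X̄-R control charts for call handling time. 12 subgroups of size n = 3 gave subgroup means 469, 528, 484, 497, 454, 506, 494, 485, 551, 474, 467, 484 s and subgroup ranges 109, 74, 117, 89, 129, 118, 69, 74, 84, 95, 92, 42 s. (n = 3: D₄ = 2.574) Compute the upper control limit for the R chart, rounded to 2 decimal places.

R̄ = (109 + 74 + 117 + 89 + 129 + 118 + 69 + 74 + 84 + 95 + 92 + 42) / 12 = 1092.0000 / 12 = 91.0000
UCL_R = D₄·R̄ = 2.574 × 91.0000 = 234.2340

234.23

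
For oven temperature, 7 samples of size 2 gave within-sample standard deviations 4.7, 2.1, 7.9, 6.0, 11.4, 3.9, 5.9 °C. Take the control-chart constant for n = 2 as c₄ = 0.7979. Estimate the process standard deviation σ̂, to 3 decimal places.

s̄ = (4.7 + 2.1 + 7.9 + 6.0 + 11.4 + 3.9 + 5.9) / 7 = 5.9857
σ̂ = s̄ / c₄ = 5.9857 / 0.7979 = 7.5018

7.502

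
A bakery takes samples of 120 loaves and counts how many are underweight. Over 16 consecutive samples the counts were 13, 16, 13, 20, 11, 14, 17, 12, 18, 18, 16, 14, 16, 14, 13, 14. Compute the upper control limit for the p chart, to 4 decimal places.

0.2149

p̄ = Σdᵢ / (k·n) = 239 / (16 × 120) = 0.12448
UCL = p̄ + 3·√(p̄(1−p̄)/n) = 0.12448 + 3 × √(0.12448×0.87552/120) = 0.12448 + 3 × 0.03014 = 0.21489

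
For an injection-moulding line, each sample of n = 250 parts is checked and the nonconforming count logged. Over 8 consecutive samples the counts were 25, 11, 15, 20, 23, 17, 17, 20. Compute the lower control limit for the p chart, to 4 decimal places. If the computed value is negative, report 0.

0.0243

p̄ = Σdᵢ / (k·n) = 148 / (8 × 250) = 0.07400
LCL = p̄ − 3·√(p̄(1−p̄)/n) = 0.07400 − 3 × 0.01656 = 0.02433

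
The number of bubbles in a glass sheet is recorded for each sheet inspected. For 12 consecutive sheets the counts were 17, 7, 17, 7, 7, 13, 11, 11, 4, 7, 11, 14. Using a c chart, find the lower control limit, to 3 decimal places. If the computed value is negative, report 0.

0.779

c̄ = (17 + 7 + 17 + 7 + 7 + 13 + 11 + 11 + 4 + 7 + 11 + 14) / 12 = 126 / 12 = 10.5000
LCL = c̄ − 3√c̄ = 10.5000 − 3 × 3.2404 = 0.7789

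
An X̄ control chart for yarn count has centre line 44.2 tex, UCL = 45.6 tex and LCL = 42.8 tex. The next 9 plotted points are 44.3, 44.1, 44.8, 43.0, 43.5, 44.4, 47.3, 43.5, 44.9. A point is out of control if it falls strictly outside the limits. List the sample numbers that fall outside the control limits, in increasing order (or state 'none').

Compare each point to [42.8, 45.6]: sample 7 = 47.3 > UCL.

7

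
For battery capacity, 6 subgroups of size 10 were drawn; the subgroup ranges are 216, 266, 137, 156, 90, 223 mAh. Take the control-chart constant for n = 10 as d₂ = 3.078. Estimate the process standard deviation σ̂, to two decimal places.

58.91

R̄ = (216 + 266 + 137 + 156 + 90 + 223) / 6 = 181.3333
σ̂ = R̄ / d₂ = 181.3333 / 3.078 = 58.9127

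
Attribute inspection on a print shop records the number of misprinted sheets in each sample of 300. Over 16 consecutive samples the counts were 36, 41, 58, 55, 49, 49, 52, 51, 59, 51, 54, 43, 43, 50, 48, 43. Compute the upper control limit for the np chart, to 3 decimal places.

68.064

p̄ = Σdᵢ / (k·n) = 782 / (16 × 300) = 0.16292
UCL = np̄ + 3·√(np̄(1−p̄)) = 48.8750 + 3 × √(48.8750×0.83708) = 48.8750 + 3 × 6.3963 = 68.0639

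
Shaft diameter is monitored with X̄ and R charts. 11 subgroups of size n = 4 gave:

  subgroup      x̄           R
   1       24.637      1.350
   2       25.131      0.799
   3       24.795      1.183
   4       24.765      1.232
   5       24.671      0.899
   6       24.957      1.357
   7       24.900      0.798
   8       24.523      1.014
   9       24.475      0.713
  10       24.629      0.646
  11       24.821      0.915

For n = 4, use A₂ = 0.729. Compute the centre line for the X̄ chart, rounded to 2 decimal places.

24.75

X̄̄ = (24.637 + 25.131 + 24.795 + 24.765 + 24.671 + 24.957 + 24.900 + 24.523 + 24.475 + 24.629 + 24.821) / 11 = 272.3040 / 11 = 24.7549
CL = X̄̄ = 24.7549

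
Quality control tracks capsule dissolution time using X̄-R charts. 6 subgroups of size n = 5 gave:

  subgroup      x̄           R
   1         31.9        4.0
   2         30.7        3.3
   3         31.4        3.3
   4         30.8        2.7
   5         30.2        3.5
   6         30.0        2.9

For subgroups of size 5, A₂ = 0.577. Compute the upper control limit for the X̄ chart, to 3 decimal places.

32.728

X̄̄ = (31.9 + 30.7 + 31.4 + 30.8 + 30.2 + 30.0) / 6 = 185.0000 / 6 = 30.8333
R̄ = (4.0 + 3.3 + 3.3 + 2.7 + 3.5 + 2.9) / 6 = 19.7000 / 6 = 3.2833
UCL = X̄̄ + A₂·R̄ = 30.8333 + 0.577 × 3.2833 = 32.7278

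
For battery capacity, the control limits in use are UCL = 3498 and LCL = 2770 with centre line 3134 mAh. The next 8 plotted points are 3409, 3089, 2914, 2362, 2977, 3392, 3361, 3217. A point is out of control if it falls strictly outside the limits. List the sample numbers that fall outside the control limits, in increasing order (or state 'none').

Compare each point to [2770, 3498]: sample 4 = 2362 < LCL.

4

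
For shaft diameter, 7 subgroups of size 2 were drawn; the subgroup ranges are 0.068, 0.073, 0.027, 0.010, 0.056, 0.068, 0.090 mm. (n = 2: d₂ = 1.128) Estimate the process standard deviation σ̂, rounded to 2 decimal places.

R̄ = (0.068 + 0.073 + 0.027 + 0.010 + 0.056 + 0.068 + 0.090) / 7 = 0.0560
σ̂ = R̄ / d₂ = 0.0560 / 1.128 = 0.0496

0.05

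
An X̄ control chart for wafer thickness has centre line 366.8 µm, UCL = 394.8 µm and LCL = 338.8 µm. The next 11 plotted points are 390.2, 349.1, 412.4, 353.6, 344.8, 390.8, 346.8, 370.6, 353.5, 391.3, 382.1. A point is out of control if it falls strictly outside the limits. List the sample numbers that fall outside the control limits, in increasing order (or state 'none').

Compare each point to [338.8, 394.8]: sample 3 = 412.4 > UCL.

3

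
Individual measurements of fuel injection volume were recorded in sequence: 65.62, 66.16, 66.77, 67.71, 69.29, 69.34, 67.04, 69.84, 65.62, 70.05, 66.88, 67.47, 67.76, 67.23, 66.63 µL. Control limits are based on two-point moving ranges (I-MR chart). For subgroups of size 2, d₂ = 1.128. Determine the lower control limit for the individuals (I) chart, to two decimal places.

X̄ = (65.62 + 66.16 + 66.77 + 67.71 + 69.29 + 69.34 + 67.04 + 69.84 + 65.62 + 70.05 + 66.88 + 67.47 + 67.76 + 67.23 + 66.63) / 15 = 67.5607
Moving ranges: 0.54, 0.61, 0.94, 1.58, 0.05, 2.30, 2.80, 4.22, 4.43, 3.17, 0.59, 0.29, 0.53, 0.60; M̄R̄ = 22.6500 / 14 = 1.6179
LCL = X̄ − 3·M̄R̄/d₂ = 67.5607 − 3 × 1.6179 / 1.128 = 63.2579

63.26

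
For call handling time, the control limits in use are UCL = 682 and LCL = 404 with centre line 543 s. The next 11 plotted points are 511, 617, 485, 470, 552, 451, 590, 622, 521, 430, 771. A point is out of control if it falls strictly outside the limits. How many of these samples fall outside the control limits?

Compare each point to [404, 682]: sample 11 = 771 > UCL.

1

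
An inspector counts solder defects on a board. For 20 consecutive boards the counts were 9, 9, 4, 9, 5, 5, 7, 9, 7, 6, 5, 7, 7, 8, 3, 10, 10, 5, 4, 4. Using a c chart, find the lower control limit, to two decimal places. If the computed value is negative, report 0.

c̄ = (9 + 9 + 4 + 9 + 5 + 5 + 7 + 9 + 7 + 6 + 5 + 7 + 7 + 8 + 3 + 10 + 10 + 5 + 4 + 4) / 20 = 133 / 20 = 6.6500
LCL = c̄ − 3√c̄ = 6.6500 − 3 × 2.5788 = -1.0863 → 0 (cannot be negative)

0.00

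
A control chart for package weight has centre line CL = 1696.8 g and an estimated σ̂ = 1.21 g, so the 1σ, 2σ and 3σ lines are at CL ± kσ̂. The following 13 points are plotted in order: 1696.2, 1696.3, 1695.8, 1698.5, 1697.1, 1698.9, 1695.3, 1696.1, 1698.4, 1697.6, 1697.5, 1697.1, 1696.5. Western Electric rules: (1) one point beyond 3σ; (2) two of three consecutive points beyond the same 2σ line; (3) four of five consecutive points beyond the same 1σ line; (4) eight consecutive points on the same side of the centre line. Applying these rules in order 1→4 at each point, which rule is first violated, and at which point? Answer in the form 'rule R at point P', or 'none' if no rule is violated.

Zone of each point (C = within 1σ̂, B = 1σ̂–2σ̂, A = 2σ̂–3σ̂, * = beyond 3σ̂; sign = side of CL): 1:-C, 2:-C, 3:-C, 4:+B, 5:+C, 6:+B, 7:-B, 8:-C, 9:+B, 10:+C, 11:+C, 12:+C, 13:-C
No rule fires across all 13 points.

none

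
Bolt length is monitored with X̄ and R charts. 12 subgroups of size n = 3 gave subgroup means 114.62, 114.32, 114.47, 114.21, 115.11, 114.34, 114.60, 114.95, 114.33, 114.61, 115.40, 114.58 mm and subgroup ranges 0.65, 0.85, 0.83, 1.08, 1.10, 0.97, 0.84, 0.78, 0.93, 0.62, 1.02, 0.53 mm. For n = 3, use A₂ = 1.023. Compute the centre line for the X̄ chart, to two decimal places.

114.63

X̄̄ = (114.62 + 114.32 + 114.47 + 114.21 + 115.11 + 114.34 + 114.60 + 114.95 + 114.33 + 114.61 + 115.40 + 114.58) / 12 = 1375.5400 / 12 = 114.6283
CL = X̄̄ = 114.6283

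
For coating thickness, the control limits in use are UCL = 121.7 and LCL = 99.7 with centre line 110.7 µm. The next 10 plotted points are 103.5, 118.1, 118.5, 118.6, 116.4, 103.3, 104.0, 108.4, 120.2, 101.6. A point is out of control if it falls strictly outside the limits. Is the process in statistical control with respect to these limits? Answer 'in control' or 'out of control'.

All 10 points lie within [99.7, 121.7].

in control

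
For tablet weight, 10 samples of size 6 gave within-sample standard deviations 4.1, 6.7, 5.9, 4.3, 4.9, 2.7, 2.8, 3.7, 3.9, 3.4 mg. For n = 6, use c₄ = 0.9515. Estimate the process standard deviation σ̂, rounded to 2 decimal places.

s̄ = (4.1 + 6.7 + 5.9 + 4.3 + 4.9 + 2.7 + 2.8 + 3.7 + 3.9 + 3.4) / 10 = 4.2400
σ̂ = s̄ / c₄ = 4.2400 / 0.9515 = 4.4561

4.46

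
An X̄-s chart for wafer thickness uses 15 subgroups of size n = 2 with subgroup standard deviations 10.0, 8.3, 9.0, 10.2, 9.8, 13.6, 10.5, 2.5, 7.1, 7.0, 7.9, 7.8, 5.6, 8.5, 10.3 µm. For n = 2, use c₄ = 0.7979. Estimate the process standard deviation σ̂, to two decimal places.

10.70

s̄ = (10.0 + 8.3 + 9.0 + 10.2 + 9.8 + 13.6 + 10.5 + 2.5 + 7.1 + 7.0 + 7.9 + 7.8 + 5.6 + 8.5 + 10.3) / 15 = 8.5400
σ̂ = s̄ / c₄ = 8.5400 / 0.7979 = 10.7031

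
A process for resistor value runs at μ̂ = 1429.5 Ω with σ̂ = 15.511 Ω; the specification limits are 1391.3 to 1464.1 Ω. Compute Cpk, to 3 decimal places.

0.744

Cpu = (USL − μ̂) / (3σ̂) = (1464.1 − 1429.5) / (3 × 15.511) = 0.7436; Cpl = (μ̂ − LSL) / (3σ̂) = (1429.5 − 1391.3) / (3 × 15.511) = 0.8209; Cpk = min(Cpu, Cpl) = 0.7436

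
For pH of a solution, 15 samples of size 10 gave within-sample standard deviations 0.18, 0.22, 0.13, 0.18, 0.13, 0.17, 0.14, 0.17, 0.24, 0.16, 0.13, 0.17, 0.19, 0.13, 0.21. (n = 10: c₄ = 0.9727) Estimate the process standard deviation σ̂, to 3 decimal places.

0.175

s̄ = (0.18 + 0.22 + 0.13 + 0.18 + 0.13 + 0.17 + 0.14 + 0.17 + 0.24 + 0.16 + 0.13 + 0.17 + 0.19 + 0.13 + 0.21) / 15 = 0.1700
σ̂ = s̄ / c₄ = 0.1700 / 0.9727 = 0.1748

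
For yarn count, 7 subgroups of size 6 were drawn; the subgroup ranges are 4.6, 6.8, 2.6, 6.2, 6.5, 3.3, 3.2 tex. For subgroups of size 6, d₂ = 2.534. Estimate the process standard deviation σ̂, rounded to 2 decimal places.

R̄ = (4.6 + 6.8 + 2.6 + 6.2 + 6.5 + 3.3 + 3.2) / 7 = 4.7429
σ̂ = R̄ / d₂ = 4.7429 / 2.534 = 1.8717

1.87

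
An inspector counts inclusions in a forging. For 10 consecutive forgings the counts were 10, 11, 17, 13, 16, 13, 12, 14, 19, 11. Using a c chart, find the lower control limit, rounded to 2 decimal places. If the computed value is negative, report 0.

2.54

c̄ = (10 + 11 + 17 + 13 + 16 + 13 + 12 + 14 + 19 + 11) / 10 = 136 / 10 = 13.6000
LCL = c̄ − 3√c̄ = 13.6000 − 3 × 3.6878 = 2.5365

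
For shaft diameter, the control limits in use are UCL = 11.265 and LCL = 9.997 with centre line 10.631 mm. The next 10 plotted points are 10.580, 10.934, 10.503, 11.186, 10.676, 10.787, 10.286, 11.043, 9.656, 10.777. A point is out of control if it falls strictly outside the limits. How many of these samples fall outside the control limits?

Compare each point to [9.997, 11.265]: sample 9 = 9.656 < LCL.

1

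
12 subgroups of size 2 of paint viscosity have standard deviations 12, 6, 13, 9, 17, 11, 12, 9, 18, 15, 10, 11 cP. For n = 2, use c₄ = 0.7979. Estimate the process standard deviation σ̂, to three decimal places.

14.935

s̄ = (12 + 6 + 13 + 9 + 17 + 11 + 12 + 9 + 18 + 15 + 10 + 11) / 12 = 11.9167
σ̂ = s̄ / c₄ = 11.9167 / 0.7979 = 14.9350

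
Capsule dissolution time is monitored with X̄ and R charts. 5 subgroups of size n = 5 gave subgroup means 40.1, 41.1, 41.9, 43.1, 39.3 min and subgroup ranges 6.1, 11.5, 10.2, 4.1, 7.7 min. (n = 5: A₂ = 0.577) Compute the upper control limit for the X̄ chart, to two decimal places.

45.67

X̄̄ = (40.1 + 41.1 + 41.9 + 43.1 + 39.3) / 5 = 205.5000 / 5 = 41.1000
R̄ = (6.1 + 11.5 + 10.2 + 4.1 + 7.7) / 5 = 39.6000 / 5 = 7.9200
UCL = X̄̄ + A₂·R̄ = 41.1000 + 0.577 × 7.9200 = 45.6698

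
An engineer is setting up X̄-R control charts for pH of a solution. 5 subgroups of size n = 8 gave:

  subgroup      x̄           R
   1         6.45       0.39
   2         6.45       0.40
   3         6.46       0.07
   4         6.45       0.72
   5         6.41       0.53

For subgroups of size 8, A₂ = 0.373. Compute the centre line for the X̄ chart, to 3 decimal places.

X̄̄ = (6.45 + 6.45 + 6.46 + 6.45 + 6.41) / 5 = 32.2200 / 5 = 6.4440
CL = X̄̄ = 6.4440

6.444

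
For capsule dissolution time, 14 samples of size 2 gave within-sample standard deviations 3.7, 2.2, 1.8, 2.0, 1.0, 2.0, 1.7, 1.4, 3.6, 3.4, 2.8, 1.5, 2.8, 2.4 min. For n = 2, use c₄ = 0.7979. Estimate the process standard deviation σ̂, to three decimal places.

2.892

s̄ = (3.7 + 2.2 + 1.8 + 2.0 + 1.0 + 2.0 + 1.7 + 1.4 + 3.6 + 3.4 + 2.8 + 1.5 + 2.8 + 2.4) / 14 = 2.3071
σ̂ = s̄ / c₄ = 2.3071 / 0.7979 = 2.8915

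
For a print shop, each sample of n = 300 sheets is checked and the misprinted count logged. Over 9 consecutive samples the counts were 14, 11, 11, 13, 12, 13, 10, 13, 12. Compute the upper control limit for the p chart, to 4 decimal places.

p̄ = Σdᵢ / (k·n) = 109 / (9 × 300) = 0.04037
UCL = p̄ + 3·√(p̄(1−p̄)/n) = 0.04037 + 3 × √(0.04037×0.95963/300) = 0.04037 + 3 × 0.01136 = 0.07446

0.0745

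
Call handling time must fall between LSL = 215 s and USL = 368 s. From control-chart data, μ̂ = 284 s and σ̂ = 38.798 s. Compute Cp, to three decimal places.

0.657

Cp = (USL − LSL) / (6σ̂) = (368 − 215) / (6 × 38.798) = 153.0000 / 232.7880 = 0.6573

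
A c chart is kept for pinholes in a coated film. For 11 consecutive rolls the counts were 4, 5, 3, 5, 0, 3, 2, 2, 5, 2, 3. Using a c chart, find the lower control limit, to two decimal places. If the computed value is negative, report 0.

0.00

c̄ = (4 + 5 + 3 + 5 + 0 + 3 + 2 + 2 + 5 + 2 + 3) / 11 = 34 / 11 = 3.0909
LCL = c̄ − 3√c̄ = 3.0909 − 3 × 1.7581 = -2.1834 → 0 (cannot be negative)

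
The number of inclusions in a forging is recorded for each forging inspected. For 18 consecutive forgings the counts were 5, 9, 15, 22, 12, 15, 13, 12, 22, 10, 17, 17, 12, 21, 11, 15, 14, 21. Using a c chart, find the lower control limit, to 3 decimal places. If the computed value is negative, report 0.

c̄ = (5 + 9 + 15 + 22 + 12 + 15 + 13 + 12 + 22 + 10 + 17 + 17 + 12 + 21 + 11 + 15 + 14 + 21) / 18 = 263 / 18 = 14.6111
LCL = c̄ − 3√c̄ = 14.6111 − 3 × 3.8224 = 3.1438

3.144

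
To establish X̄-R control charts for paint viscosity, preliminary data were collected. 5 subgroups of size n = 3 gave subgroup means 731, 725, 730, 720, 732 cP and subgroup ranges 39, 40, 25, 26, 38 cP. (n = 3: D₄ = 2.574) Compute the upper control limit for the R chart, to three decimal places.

R̄ = (39 + 40 + 25 + 26 + 38) / 5 = 168.0000 / 5 = 33.6000
UCL_R = D₄·R̄ = 2.574 × 33.6000 = 86.4864

86.486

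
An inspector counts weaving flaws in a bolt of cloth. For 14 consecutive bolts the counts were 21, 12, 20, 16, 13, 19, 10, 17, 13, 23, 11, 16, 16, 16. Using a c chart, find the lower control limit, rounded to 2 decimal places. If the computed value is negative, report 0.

c̄ = (21 + 12 + 20 + 16 + 13 + 19 + 10 + 17 + 13 + 23 + 11 + 16 + 16 + 16) / 14 = 223 / 14 = 15.9286
LCL = c̄ − 3√c̄ = 15.9286 − 3 × 3.9911 = 3.9554

3.96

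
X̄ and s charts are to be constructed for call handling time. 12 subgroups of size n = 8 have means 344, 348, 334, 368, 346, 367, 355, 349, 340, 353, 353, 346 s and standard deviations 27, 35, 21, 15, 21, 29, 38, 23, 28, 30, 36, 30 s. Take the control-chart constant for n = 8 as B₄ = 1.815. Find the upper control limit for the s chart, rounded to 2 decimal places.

50.37

s̄ = (27 + 35 + 21 + 15 + 21 + 29 + 38 + 23 + 28 + 30 + 36 + 30) / 12 = 27.7500
UCL_s = B₄·s̄ = 1.815 × 27.7500 = 50.3663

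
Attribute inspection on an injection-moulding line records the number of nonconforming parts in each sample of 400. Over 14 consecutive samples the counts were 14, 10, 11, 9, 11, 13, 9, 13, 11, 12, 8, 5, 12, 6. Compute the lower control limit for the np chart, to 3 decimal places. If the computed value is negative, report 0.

p̄ = Σdᵢ / (k·n) = 144 / (14 × 400) = 0.02571
LCL = np̄ − 3·√(np̄(1−p̄)) = 10.2857 − 3 × 3.1656 = 0.7888

0.789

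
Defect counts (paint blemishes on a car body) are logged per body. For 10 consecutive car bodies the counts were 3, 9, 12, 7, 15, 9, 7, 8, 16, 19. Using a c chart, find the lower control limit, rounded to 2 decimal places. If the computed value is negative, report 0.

c̄ = (3 + 9 + 12 + 7 + 15 + 9 + 7 + 8 + 16 + 19) / 10 = 105 / 10 = 10.5000
LCL = c̄ − 3√c̄ = 10.5000 − 3 × 3.2404 = 0.7789

0.78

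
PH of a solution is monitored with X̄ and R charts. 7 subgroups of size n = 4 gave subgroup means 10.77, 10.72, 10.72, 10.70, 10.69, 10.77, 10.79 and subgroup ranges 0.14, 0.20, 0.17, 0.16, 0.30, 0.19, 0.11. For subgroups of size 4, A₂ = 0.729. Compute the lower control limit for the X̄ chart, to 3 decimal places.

X̄̄ = (10.77 + 10.72 + 10.72 + 10.70 + 10.69 + 10.77 + 10.79) / 7 = 75.1600 / 7 = 10.7371
R̄ = (0.14 + 0.20 + 0.17 + 0.16 + 0.30 + 0.19 + 0.11) / 7 = 1.2700 / 7 = 0.1814
LCL = X̄̄ − A₂·R̄ = 10.7371 − 0.729 × 0.1814 = 10.6049

10.605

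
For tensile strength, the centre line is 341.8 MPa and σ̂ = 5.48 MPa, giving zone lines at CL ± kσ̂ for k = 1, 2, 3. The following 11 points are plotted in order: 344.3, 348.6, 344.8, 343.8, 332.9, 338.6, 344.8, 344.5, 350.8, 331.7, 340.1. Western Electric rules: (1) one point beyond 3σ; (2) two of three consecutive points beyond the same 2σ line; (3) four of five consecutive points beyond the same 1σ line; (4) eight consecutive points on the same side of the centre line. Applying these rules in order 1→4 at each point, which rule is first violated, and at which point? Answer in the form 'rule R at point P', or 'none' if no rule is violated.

Zone of each point (C = within 1σ̂, B = 1σ̂–2σ̂, A = 2σ̂–3σ̂, * = beyond 3σ̂; sign = side of CL): 1:+C, 2:+B, 3:+C, 4:+C, 5:-B, 6:-C, 7:+C, 8:+C, 9:+B, 10:-B, 11:-C
No rule fires across all 11 points.

none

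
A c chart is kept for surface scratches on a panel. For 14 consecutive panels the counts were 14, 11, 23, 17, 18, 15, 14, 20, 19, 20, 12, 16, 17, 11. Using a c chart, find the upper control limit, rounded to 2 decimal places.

28.29

c̄ = (14 + 11 + 23 + 17 + 18 + 15 + 14 + 20 + 19 + 20 + 12 + 16 + 17 + 11) / 14 = 227 / 14 = 16.2143
UCL = c̄ + 3√c̄ = 16.2143 + 3 × √16.2143 = 16.2143 + 3 × 4.0267 = 28.2944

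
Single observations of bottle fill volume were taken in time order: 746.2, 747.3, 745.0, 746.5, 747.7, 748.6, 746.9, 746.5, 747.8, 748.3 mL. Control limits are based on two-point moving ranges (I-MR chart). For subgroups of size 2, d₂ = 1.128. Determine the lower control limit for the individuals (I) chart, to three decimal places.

X̄ = (746.2 + 747.3 + 745.0 + 746.5 + 747.7 + 748.6 + 746.9 + 746.5 + 747.8 + 748.3) / 10 = 747.0800
Moving ranges: 1.1, 2.3, 1.5, 1.2, 0.9, 1.7, 0.4, 1.3, 0.5; M̄R̄ = 10.9000 / 9 = 1.2111
LCL = X̄ − 3·M̄R̄/d₂ = 747.0800 − 3 × 1.2111 / 1.128 = 743.8590

743.859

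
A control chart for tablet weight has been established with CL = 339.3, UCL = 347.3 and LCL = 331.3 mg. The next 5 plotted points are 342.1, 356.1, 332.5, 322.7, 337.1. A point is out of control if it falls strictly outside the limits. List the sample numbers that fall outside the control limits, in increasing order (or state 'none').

Compare each point to [331.3, 347.3]: sample 2 = 356.1 > UCL; sample 4 = 322.7 < LCL.

2, 4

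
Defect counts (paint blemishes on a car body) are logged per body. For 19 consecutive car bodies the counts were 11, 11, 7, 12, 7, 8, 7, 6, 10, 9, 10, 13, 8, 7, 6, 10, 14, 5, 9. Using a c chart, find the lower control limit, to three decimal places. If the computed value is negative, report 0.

0.000

c̄ = (11 + 11 + 7 + 12 + 7 + 8 + 7 + 6 + 10 + 9 + 10 + 13 + 8 + 7 + 6 + 10 + 14 + 5 + 9) / 19 = 170 / 19 = 8.9474
LCL = c̄ − 3√c̄ = 8.9474 − 3 × 2.9912 = -0.0263 → 0 (cannot be negative)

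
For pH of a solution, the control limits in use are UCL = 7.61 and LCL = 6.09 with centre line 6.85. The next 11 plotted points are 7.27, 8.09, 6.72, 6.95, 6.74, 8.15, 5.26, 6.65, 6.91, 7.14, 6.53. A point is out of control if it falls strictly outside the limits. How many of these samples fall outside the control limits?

3

Compare each point to [6.09, 7.61]: sample 2 = 8.09 > UCL; sample 6 = 8.15 > UCL; sample 7 = 5.26 < LCL.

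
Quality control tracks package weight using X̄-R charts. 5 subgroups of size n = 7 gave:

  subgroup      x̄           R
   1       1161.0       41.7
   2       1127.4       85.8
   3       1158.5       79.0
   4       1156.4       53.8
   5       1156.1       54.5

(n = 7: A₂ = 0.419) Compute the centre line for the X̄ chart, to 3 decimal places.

1151.880

X̄̄ = (1161.0 + 1127.4 + 1158.5 + 1156.4 + 1156.1) / 5 = 5759.4000 / 5 = 1151.8800
CL = X̄̄ = 1151.8800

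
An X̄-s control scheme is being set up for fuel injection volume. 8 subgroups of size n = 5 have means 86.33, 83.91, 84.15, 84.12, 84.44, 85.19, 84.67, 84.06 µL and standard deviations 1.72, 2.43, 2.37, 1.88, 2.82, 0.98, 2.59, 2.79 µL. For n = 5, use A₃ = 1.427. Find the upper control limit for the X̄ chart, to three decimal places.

87.745

X̄̄ = (86.33 + 83.91 + 84.15 + 84.12 + 84.44 + 85.19 + 84.67 + 84.06) / 8 = 84.6088
s̄ = (1.72 + 2.43 + 2.37 + 1.88 + 2.82 + 0.98 + 2.59 + 2.79) / 8 = 2.1975
UCL = X̄̄ + A₃·s̄ = 84.6088 + 1.427 × 2.1975 = 87.7446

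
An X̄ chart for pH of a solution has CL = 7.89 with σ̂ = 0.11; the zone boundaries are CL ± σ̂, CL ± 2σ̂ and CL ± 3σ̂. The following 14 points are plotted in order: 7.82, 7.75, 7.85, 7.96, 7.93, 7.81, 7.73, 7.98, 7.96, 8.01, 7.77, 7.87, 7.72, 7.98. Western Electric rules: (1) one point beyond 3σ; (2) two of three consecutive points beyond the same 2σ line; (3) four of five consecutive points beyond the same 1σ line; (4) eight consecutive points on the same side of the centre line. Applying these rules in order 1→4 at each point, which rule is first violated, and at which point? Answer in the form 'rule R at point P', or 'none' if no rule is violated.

none

Zone of each point (C = within 1σ̂, B = 1σ̂–2σ̂, A = 2σ̂–3σ̂, * = beyond 3σ̂; sign = side of CL): 1:-C, 2:-B, 3:-C, 4:+C, 5:+C, 6:-C, 7:-B, 8:+C, 9:+C, 10:+B, 11:-B, 12:-C, 13:-B, 14:+C
No rule fires across all 14 points.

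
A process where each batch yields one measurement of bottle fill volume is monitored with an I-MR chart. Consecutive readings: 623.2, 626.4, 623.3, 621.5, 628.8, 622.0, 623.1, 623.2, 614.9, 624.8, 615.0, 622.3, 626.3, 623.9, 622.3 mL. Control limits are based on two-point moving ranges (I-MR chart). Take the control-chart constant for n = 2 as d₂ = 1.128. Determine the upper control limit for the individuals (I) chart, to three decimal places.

X̄ = (623.2 + 626.4 + 623.3 + 621.5 + 628.8 + 622.0 + 623.1 + 623.2 + 614.9 + 624.8 + 615.0 + 622.3 + 626.3 + 623.9 + 622.3) / 15 = 622.7333
Moving ranges: 3.2, 3.1, 1.8, 7.3, 6.8, 1.1, 0.1, 8.3, 9.9, 9.8, 7.3, 4.0, 2.4, 1.6; M̄R̄ = 66.7000 / 14 = 4.7643
UCL = X̄ + 3·M̄R̄/d₂ = 622.7333 + 3 × 4.7643 / 1.128 = 635.4043

635.404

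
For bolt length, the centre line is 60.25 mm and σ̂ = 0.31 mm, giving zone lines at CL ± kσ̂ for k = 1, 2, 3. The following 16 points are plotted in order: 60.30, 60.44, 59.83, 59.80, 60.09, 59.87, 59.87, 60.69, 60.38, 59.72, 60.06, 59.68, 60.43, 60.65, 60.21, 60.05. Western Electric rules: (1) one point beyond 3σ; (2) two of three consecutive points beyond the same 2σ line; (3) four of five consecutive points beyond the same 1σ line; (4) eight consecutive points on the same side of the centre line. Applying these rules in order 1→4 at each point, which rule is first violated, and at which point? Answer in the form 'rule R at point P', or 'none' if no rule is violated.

Zone of each point (C = within 1σ̂, B = 1σ̂–2σ̂, A = 2σ̂–3σ̂, * = beyond 3σ̂; sign = side of CL): 1:+C, 2:+C, 3:-B, 4:-B, 5:-C, 6:-B, 7:-B, 8:+B, 9:+C, 10:-B, 11:-C, 12:-B, 13:+C, 14:+B, 15:-C, 16:-C
Rule 3 (four of five consecutive points beyond the same 1σ limit) is satisfied at point 7.

rule 3 at point 7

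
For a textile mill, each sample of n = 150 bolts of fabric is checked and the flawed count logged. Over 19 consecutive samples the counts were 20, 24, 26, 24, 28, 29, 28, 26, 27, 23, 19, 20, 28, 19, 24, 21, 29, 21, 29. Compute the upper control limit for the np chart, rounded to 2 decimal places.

38.05

p̄ = Σdᵢ / (k·n) = 465 / (19 × 150) = 0.16316
UCL = np̄ + 3·√(np̄(1−p̄)) = 24.4737 + 3 × √(24.4737×0.83684) = 24.4737 + 3 × 4.5256 = 38.0503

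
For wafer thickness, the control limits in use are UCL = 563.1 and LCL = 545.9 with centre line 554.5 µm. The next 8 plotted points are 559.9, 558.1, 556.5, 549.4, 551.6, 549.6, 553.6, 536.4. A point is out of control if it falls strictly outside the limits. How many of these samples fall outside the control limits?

Compare each point to [545.9, 563.1]: sample 8 = 536.4 < LCL.

1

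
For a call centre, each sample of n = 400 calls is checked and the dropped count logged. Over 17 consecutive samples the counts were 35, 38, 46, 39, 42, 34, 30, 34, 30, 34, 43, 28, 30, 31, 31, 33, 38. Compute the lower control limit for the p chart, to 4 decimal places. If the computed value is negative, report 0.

p̄ = Σdᵢ / (k·n) = 596 / (17 × 400) = 0.08765
LCL = p̄ − 3·√(p̄(1−p̄)/n) = 0.08765 − 3 × 0.01414 = 0.04523

0.0452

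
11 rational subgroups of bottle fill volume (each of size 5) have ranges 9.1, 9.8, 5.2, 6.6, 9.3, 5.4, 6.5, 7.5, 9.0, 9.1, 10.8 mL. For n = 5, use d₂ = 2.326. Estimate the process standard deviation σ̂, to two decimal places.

R̄ = (9.1 + 9.8 + 5.2 + 6.6 + 9.3 + 5.4 + 6.5 + 7.5 + 9.0 + 9.1 + 10.8) / 11 = 8.0273
σ̂ = R̄ / d₂ = 8.0273 / 2.326 = 3.4511

3.45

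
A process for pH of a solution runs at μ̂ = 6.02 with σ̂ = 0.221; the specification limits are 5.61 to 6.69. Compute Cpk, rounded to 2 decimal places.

Cpu = (USL − μ̂) / (3σ̂) = (6.69 − 6.02) / (3 × 0.221) = 1.0106; Cpl = (μ̂ − LSL) / (3σ̂) = (6.02 − 5.61) / (3 × 0.221) = 0.6184; Cpk = min(Cpu, Cpl) = 0.6184

0.62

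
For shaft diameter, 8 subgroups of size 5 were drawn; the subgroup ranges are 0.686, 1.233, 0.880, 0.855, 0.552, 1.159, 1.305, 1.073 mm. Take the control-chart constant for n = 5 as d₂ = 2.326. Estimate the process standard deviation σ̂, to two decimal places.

0.42

R̄ = (0.686 + 1.233 + 0.880 + 0.855 + 0.552 + 1.159 + 1.305 + 1.073) / 8 = 0.9679
σ̂ = R̄ / d₂ = 0.9679 / 2.326 = 0.4161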